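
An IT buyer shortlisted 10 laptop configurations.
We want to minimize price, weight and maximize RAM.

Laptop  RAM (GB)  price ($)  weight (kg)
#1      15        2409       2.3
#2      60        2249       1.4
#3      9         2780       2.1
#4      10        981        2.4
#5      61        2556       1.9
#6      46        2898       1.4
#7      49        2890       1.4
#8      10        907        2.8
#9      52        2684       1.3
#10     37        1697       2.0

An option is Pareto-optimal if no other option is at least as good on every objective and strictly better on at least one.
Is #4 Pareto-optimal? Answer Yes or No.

#1: worse on price (2409 vs 981).
#2: worse on price (2249 vs 981).
#3: worse on RAM (9 vs 10).
#5: worse on price (2556 vs 981).
#6: worse on price (2898 vs 981).
#7: worse on price (2890 vs 981).
#8: worse on weight (2.8 vs 2.4).
#9: worse on price (2684 vs 981).
#10: worse on price (1697 vs 981).
No option is at least as good as #4 on every objective and strictly better on one.

Yes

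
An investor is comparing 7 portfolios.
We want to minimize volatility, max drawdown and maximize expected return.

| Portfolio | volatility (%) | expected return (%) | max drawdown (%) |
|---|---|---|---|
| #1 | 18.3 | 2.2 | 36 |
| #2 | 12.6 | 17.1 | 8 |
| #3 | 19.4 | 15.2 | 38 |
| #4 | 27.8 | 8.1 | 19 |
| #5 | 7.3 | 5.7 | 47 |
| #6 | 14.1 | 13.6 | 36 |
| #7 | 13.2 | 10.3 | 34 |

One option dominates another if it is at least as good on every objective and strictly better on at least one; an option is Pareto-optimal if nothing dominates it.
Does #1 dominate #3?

#1 vs #3: #1 is worse on expected return (2.2 vs 15.2), so it does not dominate #3.

No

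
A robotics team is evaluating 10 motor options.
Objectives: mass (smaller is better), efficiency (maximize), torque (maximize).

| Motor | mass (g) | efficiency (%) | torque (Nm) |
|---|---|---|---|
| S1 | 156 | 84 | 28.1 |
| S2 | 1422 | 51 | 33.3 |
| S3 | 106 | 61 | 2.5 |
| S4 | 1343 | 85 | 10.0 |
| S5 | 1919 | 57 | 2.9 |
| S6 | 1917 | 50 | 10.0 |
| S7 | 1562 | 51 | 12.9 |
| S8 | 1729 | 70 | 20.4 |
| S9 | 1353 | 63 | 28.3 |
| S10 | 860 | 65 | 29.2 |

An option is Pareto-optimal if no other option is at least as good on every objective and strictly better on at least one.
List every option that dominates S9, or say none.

S10: mass 860≤1353, efficiency 65≥63, torque 29.2≥28.3 — dominates S9.
Others (S1, S2, S3, S4, S5, S6, S7, S8) are each worse than S9 on at least one objective.

S10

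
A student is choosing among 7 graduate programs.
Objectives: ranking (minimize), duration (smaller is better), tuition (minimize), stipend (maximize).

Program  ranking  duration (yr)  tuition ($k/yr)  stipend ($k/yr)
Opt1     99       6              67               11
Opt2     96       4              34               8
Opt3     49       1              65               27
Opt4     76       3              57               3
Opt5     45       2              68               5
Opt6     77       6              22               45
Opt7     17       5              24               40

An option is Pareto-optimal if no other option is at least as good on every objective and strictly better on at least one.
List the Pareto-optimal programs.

Opt1: dominated by Opt3 (ranking 49≤99, duration 1≤6, tuition 65≤67, stipend 27≥11).
Opt2: not dominated.
Opt3: not dominated (best duration).
Opt4: not dominated.
Opt5: not dominated.
Opt6: not dominated (best tuition).
Opt7: not dominated (best ranking).

Opt2, Opt3, Opt4, Opt5, Opt6, Opt7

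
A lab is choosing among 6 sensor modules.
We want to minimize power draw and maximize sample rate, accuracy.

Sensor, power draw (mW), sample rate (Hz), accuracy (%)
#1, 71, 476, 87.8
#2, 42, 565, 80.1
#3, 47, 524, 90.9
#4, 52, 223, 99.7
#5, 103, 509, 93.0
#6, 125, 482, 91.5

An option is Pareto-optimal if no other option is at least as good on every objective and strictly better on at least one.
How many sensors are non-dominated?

#1: dominated by #3 (power draw 47≤71, sample rate 524≥476, accuracy 90.9≥87.8).
#2: not dominated (best power draw).
#3: not dominated.
#4: not dominated (best accuracy).
#5: not dominated.
#6: dominated by #5 (power draw 103≤125, sample rate 509≥482, accuracy 93.0≥91.5).
Pareto-optimal: #2, #3, #4, #5 → 4.

4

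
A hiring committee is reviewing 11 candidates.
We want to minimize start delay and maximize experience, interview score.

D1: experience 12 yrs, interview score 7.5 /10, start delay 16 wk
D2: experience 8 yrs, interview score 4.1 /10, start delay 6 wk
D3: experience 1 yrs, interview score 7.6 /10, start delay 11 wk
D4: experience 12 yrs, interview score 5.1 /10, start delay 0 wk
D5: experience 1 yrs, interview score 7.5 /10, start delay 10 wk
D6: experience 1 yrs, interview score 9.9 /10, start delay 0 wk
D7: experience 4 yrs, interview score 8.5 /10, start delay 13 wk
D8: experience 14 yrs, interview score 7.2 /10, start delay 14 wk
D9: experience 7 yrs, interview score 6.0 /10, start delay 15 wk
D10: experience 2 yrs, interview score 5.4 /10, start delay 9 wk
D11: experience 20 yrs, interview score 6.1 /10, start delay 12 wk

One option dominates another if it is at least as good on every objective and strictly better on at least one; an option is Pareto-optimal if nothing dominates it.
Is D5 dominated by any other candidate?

D6 vs D5: experience 1≥1, interview score 9.9≥7.5, start delay 0≤10 — D6 is at least as good on every objective and strictly better on at least one, so D6 dominates D5.

Yes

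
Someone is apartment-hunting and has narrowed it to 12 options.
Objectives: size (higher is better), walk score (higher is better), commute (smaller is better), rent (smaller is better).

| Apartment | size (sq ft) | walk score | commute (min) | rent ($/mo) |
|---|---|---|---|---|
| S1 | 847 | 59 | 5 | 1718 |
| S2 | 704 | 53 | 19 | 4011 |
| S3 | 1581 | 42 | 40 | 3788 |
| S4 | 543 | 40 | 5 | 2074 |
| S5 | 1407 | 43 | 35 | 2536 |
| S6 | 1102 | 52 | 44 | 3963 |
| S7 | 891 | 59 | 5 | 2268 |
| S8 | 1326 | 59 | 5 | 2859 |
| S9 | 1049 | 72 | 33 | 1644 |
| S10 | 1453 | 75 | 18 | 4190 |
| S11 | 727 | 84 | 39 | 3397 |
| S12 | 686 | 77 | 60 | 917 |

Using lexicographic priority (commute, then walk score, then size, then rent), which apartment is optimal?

First minimize commute: best is 5, kept {S1, S4, S7, S8}.
Then maximize walk score: best is 59, kept {S1, S7, S8}.
Then maximize size: best is 1326, kept {S8}.

S8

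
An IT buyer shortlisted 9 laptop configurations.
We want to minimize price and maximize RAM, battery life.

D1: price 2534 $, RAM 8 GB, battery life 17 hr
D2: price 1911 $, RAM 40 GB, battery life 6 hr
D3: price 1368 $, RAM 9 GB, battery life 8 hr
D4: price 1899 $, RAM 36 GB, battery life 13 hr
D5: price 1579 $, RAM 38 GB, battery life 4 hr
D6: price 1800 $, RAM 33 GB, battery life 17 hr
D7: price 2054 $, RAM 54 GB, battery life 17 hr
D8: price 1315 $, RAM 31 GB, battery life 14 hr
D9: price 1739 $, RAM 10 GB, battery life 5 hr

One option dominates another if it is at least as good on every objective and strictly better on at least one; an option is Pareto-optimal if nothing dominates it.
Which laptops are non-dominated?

D2, D4, D5, D6, D7, D8

D1: dominated by D6 (price 1800≤2534, RAM 33≥8, battery life 17≥17).
D2: not dominated.
D3: dominated by D8 (price 1315≤1368, RAM 31≥9, battery life 14≥8).
D4: not dominated.
D5: not dominated.
D6: not dominated.
D7: not dominated (best RAM).
D8: not dominated (best price).
D9: dominated by D8 (price 1315≤1739, RAM 31≥10, battery life 14≥5).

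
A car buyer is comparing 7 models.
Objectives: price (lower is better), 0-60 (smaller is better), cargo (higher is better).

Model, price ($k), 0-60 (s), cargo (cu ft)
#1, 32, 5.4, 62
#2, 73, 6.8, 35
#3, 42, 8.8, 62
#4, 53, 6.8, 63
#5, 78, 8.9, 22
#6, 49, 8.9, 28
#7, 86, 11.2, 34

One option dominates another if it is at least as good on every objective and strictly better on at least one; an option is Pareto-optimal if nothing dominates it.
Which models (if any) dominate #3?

#1: price 32≤42, 0-60 5.4≤8.8, cargo 62≥62 — dominates #3.
Others (#2, #4, #5, #6, #7) are each worse than #3 on at least one objective.

#1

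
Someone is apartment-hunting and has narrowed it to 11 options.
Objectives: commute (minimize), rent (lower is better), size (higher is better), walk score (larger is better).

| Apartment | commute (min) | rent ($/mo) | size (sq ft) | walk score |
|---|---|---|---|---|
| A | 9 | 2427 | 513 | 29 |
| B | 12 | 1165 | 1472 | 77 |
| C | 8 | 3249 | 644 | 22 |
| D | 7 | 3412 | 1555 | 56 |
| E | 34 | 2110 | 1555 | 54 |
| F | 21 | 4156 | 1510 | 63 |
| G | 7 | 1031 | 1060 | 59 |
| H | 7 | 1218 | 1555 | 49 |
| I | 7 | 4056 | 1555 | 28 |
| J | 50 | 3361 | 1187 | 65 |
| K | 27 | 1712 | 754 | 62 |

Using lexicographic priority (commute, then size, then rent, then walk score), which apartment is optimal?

First minimize commute: best is 7, kept {D, G, H, I}.
Then maximize size: best is 1555, kept {D, H, I}.
Then minimize rent: best is 1218, kept {H}.

H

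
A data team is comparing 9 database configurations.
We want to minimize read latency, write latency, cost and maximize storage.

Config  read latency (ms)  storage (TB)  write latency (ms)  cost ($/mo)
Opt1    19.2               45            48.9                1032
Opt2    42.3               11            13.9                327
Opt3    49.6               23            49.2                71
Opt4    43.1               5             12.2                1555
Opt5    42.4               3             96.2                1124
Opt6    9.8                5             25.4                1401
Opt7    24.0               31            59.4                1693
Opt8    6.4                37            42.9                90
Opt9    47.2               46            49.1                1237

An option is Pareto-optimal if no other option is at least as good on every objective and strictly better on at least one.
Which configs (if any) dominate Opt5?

Opt1, Opt2, Opt8

Opt1: read latency 19.2≤42.4, storage 45≥3, write latency 48.9≤96.2, cost 1032≤1124 — dominates Opt5.
Opt2: read latency 42.3≤42.4, storage 11≥3, write latency 13.9≤96.2, cost 327≤1124 — dominates Opt5.
Opt8: read latency 6.4≤42.4, storage 37≥3, write latency 42.9≤96.2, cost 90≤1124 — dominates Opt5.
Others (Opt3, Opt4, Opt6, Opt7, Opt9) are each worse than Opt5 on at least one objective.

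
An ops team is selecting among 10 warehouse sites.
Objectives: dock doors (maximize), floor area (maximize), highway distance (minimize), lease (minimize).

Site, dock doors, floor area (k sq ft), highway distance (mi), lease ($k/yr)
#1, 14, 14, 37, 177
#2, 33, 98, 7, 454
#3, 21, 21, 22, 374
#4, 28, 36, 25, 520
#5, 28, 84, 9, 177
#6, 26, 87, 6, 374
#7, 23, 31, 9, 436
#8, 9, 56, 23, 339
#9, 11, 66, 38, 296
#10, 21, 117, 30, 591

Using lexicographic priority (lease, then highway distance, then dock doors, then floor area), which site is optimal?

#5

First minimize lease: best is 177, kept {#1, #5}.
Then minimize highway distance: best is 9, kept {#5}.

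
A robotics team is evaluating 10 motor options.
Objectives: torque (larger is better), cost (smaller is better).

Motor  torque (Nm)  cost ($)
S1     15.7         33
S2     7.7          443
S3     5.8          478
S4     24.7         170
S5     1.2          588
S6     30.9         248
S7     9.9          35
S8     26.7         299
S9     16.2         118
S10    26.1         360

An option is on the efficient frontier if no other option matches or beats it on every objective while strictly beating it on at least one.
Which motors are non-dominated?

S1: not dominated (best cost).
S2: dominated by S1 (torque 15.7≥7.7, cost 33≤443).
S3: dominated by S1 (torque 15.7≥5.8, cost 33≤478).
S4: not dominated.
S5: dominated by S1 (torque 15.7≥1.2, cost 33≤588).
S6: not dominated (best torque).
S7: dominated by S1 (torque 15.7≥9.9, cost 33≤35).
S8: dominated by S6 (torque 30.9≥26.7, cost 248≤299).
S9: not dominated.
S10: dominated by S6 (torque 30.9≥26.1, cost 248≤360).

S1, S4, S6, S9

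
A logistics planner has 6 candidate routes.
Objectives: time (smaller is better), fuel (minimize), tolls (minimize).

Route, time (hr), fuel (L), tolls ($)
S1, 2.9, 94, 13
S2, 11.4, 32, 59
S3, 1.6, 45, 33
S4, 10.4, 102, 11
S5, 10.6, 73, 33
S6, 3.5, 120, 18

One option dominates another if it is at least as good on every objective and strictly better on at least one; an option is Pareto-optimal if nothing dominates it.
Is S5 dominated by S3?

S3 vs S5: time 1.6≤10.6, fuel 45≤73, tolls 33≤33 — S3 is at least as good on every objective with at least one strict improvement.

Yes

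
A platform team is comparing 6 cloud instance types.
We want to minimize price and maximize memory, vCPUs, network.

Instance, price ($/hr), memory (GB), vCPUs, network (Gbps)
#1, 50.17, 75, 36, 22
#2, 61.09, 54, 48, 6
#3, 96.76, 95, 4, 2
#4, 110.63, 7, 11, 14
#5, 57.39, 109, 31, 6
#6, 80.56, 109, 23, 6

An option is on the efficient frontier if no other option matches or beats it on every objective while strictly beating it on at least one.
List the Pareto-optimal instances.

#1, #2, #5

#1: not dominated (best price).
#2: not dominated (best vCPUs).
#3: dominated by #5 (price 57.39≤96.76, memory 109≥95, vCPUs 31≥4, network 6≥2).
#4: dominated by #1 (price 50.17≤110.63, memory 75≥7, vCPUs 36≥11, network 22≥14).
#5: not dominated.
#6: dominated by #5 (price 57.39≤80.56, memory 109≥109, vCPUs 31≥23, network 6≥6).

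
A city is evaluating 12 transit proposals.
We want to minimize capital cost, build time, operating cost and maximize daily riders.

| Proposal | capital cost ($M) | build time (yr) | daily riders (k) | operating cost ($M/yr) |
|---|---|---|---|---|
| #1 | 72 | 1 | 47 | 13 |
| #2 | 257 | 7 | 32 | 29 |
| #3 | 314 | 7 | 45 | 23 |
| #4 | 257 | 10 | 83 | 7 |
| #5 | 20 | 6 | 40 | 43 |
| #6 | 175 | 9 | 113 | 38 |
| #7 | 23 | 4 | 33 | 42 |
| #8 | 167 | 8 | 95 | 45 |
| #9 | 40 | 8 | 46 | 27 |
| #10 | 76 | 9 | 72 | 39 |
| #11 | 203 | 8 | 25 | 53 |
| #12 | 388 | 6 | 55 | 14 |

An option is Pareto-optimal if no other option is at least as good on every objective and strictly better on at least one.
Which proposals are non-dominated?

#1, #4, #5, #6, #7, #8, #9, #10, #12

#1: not dominated (best build time).
#2: dominated by #1 (capital cost 72≤257, build time 1≤7, daily riders 47≥32, operating cost 13≤29).
#3: dominated by #1 (capital cost 72≤314, build time 1≤7, daily riders 47≥45, operating cost 13≤23).
#4: not dominated (best operating cost).
#5: not dominated (best capital cost).
#6: not dominated (best daily riders).
#7: not dominated.
#8: not dominated.
#9: not dominated.
#10: not dominated.
#11: dominated by #1 (capital cost 72≤203, build time 1≤8, daily riders 47≥25, operating cost 13≤53).
#12: not dominated.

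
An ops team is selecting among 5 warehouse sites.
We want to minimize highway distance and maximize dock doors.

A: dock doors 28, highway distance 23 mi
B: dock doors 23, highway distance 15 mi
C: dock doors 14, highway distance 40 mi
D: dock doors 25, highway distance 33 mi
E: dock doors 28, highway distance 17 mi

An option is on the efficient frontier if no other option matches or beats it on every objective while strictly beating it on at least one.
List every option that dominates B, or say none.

none

A: worse on highway distance (23 vs 15).
C: worse on dock doors (14 vs 23).
D: worse on highway distance (33 vs 15).
E: worse on highway distance (17 vs 15).
No option dominates B.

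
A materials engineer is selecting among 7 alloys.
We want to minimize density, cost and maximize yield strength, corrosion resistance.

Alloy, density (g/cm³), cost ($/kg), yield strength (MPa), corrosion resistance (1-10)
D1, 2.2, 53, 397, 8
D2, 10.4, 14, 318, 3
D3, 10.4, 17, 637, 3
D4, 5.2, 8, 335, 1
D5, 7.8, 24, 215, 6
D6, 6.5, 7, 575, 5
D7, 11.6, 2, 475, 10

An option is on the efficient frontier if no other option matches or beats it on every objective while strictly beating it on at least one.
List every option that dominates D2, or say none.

D6: density 6.5≤10.4, cost 7≤14, yield strength 575≥318, corrosion resistance 5≥3 — dominates D2.
Others (D1, D3, D4, D5, D7) are each worse than D2 on at least one objective.

D6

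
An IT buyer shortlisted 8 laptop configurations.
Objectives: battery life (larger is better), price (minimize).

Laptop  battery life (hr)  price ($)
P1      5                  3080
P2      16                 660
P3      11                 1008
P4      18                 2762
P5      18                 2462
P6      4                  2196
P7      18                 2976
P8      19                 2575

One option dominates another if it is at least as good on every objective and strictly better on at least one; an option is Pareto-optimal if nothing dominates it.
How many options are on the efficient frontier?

P1: dominated by P2 (battery life 16≥5, price 660≤3080).
P2: not dominated (best price).
P3: dominated by P2 (battery life 16≥11, price 660≤1008).
P4: dominated by P5 (battery life 18≥18, price 2462≤2762).
P5: not dominated.
P6: dominated by P2 (battery life 16≥4, price 660≤2196).
P7: dominated by P4 (battery life 18≥18, price 2762≤2976).
P8: not dominated (best battery life).
Pareto-optimal: P2, P5, P8 → 3.

3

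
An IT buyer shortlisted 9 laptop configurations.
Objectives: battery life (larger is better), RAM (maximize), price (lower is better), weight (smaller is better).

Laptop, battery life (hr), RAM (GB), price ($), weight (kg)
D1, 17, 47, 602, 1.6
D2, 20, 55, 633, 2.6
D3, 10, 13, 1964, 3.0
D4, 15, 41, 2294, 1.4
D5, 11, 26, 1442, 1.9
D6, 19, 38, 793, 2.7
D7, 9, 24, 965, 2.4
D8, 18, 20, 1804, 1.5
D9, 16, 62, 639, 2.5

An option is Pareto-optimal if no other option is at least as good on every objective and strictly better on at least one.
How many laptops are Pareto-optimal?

5

D1: not dominated (best price).
D2: not dominated (best battery life).
D3: dominated by D1 (battery life 17≥10, RAM 47≥13, price 602≤1964, weight 1.6≤3.0).
D4: not dominated (best weight).
D5: dominated by D1 (battery life 17≥11, RAM 47≥26, price 602≤1442, weight 1.6≤1.9).
D6: dominated by D2 (battery life 20≥19, RAM 55≥38, price 633≤793, weight 2.6≤2.7).
D7: dominated by D1 (battery life 17≥9, RAM 47≥24, price 602≤965, weight 1.6≤2.4).
D8: not dominated.
D9: not dominated (best RAM).
Pareto-optimal: D1, D2, D4, D8, D9 → 5.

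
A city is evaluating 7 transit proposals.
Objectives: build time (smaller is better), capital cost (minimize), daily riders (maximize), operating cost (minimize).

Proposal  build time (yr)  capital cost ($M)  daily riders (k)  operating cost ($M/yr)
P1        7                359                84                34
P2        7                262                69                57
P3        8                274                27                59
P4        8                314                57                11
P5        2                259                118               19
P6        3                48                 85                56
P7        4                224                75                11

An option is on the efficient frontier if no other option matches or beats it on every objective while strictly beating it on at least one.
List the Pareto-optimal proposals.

P1: dominated by P5 (build time 2≤7, capital cost 259≤359, daily riders 118≥84, operating cost 19≤34).
P2: dominated by P5 (build time 2≤7, capital cost 259≤262, daily riders 118≥69, operating cost 19≤57).
P3: dominated by P2 (build time 7≤8, capital cost 262≤274, daily riders 69≥27, operating cost 57≤59).
P4: dominated by P7 (build time 4≤8, capital cost 224≤314, daily riders 75≥57, operating cost 11≤11).
P5: not dominated (best build time).
P6: not dominated (best capital cost).
P7: not dominated.

P5, P6, P7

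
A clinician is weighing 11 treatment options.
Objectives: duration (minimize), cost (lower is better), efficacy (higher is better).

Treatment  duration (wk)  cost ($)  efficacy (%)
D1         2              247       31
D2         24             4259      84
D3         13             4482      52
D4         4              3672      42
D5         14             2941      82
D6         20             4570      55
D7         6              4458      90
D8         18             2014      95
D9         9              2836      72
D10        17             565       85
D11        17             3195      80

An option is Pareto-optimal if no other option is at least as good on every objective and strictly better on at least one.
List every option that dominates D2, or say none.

D8: duration 18≤24, cost 2014≤4259, efficacy 95≥84 — dominates D2.
D10: duration 17≤24, cost 565≤4259, efficacy 85≥84 — dominates D2.
Others (D1, D3, D4, D5, D6, D7, D9, D11) are each worse than D2 on at least one objective.

D8, D10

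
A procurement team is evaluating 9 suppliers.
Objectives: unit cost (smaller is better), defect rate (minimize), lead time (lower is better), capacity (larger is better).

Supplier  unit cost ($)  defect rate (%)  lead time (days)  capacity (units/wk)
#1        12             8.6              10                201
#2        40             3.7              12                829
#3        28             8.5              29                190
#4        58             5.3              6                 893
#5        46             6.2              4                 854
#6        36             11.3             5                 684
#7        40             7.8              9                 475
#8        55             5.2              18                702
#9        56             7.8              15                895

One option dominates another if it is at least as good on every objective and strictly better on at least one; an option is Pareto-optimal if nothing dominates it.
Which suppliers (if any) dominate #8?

#2: unit cost 40≤55, defect rate 3.7≤5.2, lead time 12≤18, capacity 829≥702 — dominates #8.
Others (#1, #3, #4, #5, #6, #7, #9) are each worse than #8 on at least one objective.

#2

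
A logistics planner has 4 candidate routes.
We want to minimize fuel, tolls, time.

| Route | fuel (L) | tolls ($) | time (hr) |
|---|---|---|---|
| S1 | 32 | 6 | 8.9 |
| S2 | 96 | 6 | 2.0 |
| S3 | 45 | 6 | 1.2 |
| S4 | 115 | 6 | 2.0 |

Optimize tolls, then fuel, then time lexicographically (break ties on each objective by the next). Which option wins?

S1

First minimize tolls: best is 6, kept {S1, S2, S3, S4}.
Then minimize fuel: best is 32, kept {S1}.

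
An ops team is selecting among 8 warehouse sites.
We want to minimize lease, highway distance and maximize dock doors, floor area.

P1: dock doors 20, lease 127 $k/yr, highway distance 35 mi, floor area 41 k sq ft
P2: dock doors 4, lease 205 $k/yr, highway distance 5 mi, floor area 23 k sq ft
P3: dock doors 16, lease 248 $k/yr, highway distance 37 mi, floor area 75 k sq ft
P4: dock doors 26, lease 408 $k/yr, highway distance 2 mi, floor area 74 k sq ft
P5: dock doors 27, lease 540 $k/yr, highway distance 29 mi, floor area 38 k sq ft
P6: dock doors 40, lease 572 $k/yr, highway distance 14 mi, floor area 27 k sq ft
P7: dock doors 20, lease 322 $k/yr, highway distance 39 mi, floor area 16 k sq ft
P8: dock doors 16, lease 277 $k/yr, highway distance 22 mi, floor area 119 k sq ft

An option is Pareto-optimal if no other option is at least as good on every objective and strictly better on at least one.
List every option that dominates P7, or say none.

P1

P1: dock doors 20≥20, lease 127≤322, highway distance 35≤39, floor area 41≥16 — dominates P7.
Others (P2, P3, P4, P5, P6, P8) are each worse than P7 on at least one objective.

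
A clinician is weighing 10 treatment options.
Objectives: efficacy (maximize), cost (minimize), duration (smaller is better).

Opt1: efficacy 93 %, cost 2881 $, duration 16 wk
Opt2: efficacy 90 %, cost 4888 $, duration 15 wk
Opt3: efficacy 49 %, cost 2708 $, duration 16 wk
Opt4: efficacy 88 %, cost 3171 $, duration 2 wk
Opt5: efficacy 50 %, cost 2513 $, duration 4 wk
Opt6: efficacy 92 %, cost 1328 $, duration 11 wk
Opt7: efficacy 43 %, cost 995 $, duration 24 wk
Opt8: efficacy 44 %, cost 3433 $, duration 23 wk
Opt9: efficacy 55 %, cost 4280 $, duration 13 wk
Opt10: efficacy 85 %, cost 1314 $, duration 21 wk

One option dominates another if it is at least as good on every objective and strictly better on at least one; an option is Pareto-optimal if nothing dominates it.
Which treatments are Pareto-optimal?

Opt1: not dominated (best efficacy).
Opt2: dominated by Opt6 (efficacy 92≥90, cost 1328≤4888, duration 11≤15).
Opt3: dominated by Opt5 (efficacy 50≥49, cost 2513≤2708, duration 4≤16).
Opt4: not dominated (best duration).
Opt5: not dominated.
Opt6: not dominated.
Opt7: not dominated (best cost).
Opt8: dominated by Opt1 (efficacy 93≥44, cost 2881≤3433, duration 16≤23).
Opt9: dominated by Opt4 (efficacy 88≥55, cost 3171≤4280, duration 2≤13).
Opt10: not dominated.

Opt1, Opt4, Opt5, Opt6, Opt7, Opt10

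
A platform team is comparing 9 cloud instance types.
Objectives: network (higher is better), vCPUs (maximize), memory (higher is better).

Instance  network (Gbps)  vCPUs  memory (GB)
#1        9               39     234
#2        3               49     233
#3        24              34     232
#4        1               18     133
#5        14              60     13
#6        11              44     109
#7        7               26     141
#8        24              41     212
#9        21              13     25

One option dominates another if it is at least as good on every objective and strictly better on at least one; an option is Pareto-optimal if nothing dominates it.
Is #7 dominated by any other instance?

#1 vs #7: network 9≥7, vCPUs 39≥26, memory 234≥141 — #1 is at least as good on every objective and strictly better on at least one, so #1 dominates #7.

Yes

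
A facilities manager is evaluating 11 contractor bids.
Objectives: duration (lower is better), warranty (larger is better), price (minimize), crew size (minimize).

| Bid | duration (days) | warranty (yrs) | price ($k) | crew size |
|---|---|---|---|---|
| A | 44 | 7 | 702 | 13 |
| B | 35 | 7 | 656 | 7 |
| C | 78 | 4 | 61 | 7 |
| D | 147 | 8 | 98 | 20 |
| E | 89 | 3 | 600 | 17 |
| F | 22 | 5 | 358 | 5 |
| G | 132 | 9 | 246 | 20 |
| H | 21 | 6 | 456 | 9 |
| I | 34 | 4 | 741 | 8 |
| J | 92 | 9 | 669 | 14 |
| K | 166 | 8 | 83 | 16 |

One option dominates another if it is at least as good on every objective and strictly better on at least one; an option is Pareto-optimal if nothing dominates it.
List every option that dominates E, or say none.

C: duration 78≤89, warranty 4≥3, price 61≤600, crew size 7≤17 — dominates E.
F: duration 22≤89, warranty 5≥3, price 358≤600, crew size 5≤17 — dominates E.
H: duration 21≤89, warranty 6≥3, price 456≤600, crew size 9≤17 — dominates E.
Others (A, B, D, G, I, J, K) are each worse than E on at least one objective.

C, F, H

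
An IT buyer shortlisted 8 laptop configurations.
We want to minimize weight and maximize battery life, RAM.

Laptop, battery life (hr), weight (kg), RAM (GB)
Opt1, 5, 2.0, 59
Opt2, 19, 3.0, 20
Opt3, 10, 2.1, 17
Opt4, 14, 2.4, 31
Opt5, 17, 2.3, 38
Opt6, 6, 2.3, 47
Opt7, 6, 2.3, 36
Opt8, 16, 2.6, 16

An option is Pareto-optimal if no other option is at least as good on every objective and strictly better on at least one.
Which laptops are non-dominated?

Opt1: not dominated (best weight).
Opt2: not dominated (best battery life).
Opt3: not dominated.
Opt4: dominated by Opt5 (battery life 17≥14, weight 2.3≤2.4, RAM 38≥31).
Opt5: not dominated.
Opt6: not dominated.
Opt7: dominated by Opt5 (battery life 17≥6, weight 2.3≤2.3, RAM 38≥36).
Opt8: dominated by Opt5 (battery life 17≥16, weight 2.3≤2.6, RAM 38≥16).

Opt1, Opt2, Opt3, Opt5, Opt6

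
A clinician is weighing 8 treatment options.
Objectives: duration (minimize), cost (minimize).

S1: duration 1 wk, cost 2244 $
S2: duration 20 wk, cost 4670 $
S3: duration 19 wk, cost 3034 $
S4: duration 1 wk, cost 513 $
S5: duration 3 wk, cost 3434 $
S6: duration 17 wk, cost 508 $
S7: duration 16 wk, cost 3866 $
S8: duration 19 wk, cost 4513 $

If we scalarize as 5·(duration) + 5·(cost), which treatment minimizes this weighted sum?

S4

S1: 5·1 + 5·2244 = 11225
S2: 5·20 + 5·4670 = 23450
S3: 5·19 + 5·3034 = 15265
S4: 5·1 + 5·513 = 2570
S5: 5·3 + 5·3434 = 17185
S6: 5·17 + 5·508 = 2625
S7: 5·16 + 5·3866 = 19410
S8: 5·19 + 5·4513 = 22660
Lowest: S4 at 2570.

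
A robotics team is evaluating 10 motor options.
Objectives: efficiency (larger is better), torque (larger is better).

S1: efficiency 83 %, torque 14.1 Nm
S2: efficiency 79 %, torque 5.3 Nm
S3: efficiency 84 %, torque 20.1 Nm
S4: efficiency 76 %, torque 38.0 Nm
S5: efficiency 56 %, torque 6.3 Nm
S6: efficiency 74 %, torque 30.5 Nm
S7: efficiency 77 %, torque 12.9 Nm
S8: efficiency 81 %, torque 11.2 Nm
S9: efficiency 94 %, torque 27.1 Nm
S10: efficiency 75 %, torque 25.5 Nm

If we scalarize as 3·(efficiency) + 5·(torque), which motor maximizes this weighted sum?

S1: 3·83 + 5·14.1 = 319.5
S2: 3·79 + 5·5.3 = 263.5
S3: 3·84 + 5·20.1 = 352.5
S4: 3·76 + 5·38.0 = 418.0
S5: 3·56 + 5·6.3 = 199.5
S6: 3·74 + 5·30.5 = 374.5
S7: 3·77 + 5·12.9 = 295.5
S8: 3·81 + 5·11.2 = 299.0
S9: 3·94 + 5·27.1 = 417.5
S10: 3·75 + 5·25.5 = 352.5
Highest: S4 at 418.0.

S4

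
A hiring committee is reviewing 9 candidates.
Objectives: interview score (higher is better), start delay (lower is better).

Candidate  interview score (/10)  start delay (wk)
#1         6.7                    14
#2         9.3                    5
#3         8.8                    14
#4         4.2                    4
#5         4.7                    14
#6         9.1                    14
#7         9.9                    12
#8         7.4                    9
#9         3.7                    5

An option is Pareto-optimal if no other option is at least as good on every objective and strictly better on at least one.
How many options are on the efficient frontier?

#1: dominated by #2 (interview score 9.3≥6.7, start delay 5≤14).
#2: not dominated.
#3: dominated by #2 (interview score 9.3≥8.8, start delay 5≤14).
#4: not dominated (best start delay).
#5: dominated by #1 (interview score 6.7≥4.7, start delay 14≤14).
#6: dominated by #2 (interview score 9.3≥9.1, start delay 5≤14).
#7: not dominated (best interview score).
#8: dominated by #2 (interview score 9.3≥7.4, start delay 5≤9).
#9: dominated by #2 (interview score 9.3≥3.7, start delay 5≤5).
Pareto-optimal: #2, #4, #7 → 3.

3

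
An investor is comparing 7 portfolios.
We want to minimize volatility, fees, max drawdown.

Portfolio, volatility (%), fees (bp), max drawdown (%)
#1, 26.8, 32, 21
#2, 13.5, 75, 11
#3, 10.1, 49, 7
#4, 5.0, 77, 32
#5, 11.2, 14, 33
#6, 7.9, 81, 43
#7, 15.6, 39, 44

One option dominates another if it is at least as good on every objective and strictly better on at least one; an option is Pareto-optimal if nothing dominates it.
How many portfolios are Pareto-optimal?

4

#1: not dominated.
#2: dominated by #3 (volatility 10.1≤13.5, fees 49≤75, max drawdown 7≤11).
#3: not dominated (best max drawdown).
#4: not dominated (best volatility).
#5: not dominated (best fees).
#6: dominated by #4 (volatility 5.0≤7.9, fees 77≤81, max drawdown 32≤43).
#7: dominated by #5 (volatility 11.2≤15.6, fees 14≤39, max drawdown 33≤44).
Pareto-optimal: #1, #3, #4, #5 → 4.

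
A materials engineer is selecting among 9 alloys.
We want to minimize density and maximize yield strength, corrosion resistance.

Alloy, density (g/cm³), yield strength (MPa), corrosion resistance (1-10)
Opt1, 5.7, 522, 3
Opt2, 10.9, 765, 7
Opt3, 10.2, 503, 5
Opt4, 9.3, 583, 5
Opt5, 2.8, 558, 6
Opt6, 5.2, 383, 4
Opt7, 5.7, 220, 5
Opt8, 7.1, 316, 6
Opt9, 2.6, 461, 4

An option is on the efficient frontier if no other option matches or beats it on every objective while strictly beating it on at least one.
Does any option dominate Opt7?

Yes

Opt5 vs Opt7: density 2.8≤5.7, yield strength 558≥220, corrosion resistance 6≥5 — Opt5 is at least as good on every objective and strictly better on at least one, so Opt5 dominates Opt7.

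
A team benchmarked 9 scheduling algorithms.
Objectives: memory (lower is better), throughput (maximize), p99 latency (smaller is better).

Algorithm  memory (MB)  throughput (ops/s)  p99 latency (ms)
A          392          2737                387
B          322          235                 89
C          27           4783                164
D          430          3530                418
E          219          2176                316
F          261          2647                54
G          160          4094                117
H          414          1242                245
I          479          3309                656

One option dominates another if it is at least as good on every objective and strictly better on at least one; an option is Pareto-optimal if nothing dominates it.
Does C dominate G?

C vs G: C is worse on p99 latency (164 vs 117), so it does not dominate G.

No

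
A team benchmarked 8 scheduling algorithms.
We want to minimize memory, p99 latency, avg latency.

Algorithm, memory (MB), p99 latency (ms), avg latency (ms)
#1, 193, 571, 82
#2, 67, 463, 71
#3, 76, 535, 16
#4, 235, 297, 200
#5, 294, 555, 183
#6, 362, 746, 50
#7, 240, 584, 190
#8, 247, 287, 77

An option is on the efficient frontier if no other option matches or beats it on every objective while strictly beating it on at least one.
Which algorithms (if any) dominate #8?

none

#1: worse on p99 latency (571 vs 287).
#2: worse on p99 latency (463 vs 287).
#3: worse on p99 latency (535 vs 287).
#4: worse on p99 latency (297 vs 287).
#5: worse on memory (294 vs 247).
#6: worse on memory (362 vs 247).
#7: worse on p99 latency (584 vs 287).
No option dominates #8.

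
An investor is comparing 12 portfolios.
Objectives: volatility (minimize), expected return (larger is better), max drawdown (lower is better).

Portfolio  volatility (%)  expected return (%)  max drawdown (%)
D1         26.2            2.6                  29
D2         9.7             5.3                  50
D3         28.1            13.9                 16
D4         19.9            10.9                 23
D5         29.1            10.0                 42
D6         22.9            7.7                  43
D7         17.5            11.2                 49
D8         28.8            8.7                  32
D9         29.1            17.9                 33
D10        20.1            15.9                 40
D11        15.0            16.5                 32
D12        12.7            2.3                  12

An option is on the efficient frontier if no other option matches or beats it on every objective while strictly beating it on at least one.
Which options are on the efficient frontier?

D1: dominated by D4 (volatility 19.9≤26.2, expected return 10.9≥2.6, max drawdown 23≤29).
D2: not dominated (best volatility).
D3: not dominated.
D4: not dominated.
D5: dominated by D3 (volatility 28.1≤29.1, expected return 13.9≥10.0, max drawdown 16≤42).
D6: dominated by D4 (volatility 19.9≤22.9, expected return 10.9≥7.7, max drawdown 23≤43).
D7: dominated by D11 (volatility 15.0≤17.5, expected return 16.5≥11.2, max drawdown 32≤49).
D8: dominated by D3 (volatility 28.1≤28.8, expected return 13.9≥8.7, max drawdown 16≤32).
D9: not dominated (best expected return).
D10: dominated by D11 (volatility 15.0≤20.1, expected return 16.5≥15.9, max drawdown 32≤40).
D11: not dominated.
D12: not dominated (best max drawdown).

D2, D3, D4, D9, D11, D12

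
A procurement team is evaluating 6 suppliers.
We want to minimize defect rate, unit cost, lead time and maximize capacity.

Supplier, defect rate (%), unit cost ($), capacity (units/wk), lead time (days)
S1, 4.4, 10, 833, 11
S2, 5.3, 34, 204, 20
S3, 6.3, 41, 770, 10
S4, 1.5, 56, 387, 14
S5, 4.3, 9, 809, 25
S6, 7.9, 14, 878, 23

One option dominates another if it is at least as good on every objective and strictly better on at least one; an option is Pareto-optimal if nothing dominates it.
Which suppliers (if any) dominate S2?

S1: defect rate 4.4≤5.3, unit cost 10≤34, capacity 833≥204, lead time 11≤20 — dominates S2.
Others (S3, S4, S5, S6) are each worse than S2 on at least one objective.

S1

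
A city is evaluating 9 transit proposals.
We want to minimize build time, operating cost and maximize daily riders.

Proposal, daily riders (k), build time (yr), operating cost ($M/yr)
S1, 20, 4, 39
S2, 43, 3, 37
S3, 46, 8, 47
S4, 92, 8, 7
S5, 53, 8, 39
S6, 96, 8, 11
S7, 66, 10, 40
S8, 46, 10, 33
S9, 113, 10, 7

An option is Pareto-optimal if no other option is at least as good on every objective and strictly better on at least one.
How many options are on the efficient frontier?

4

S1: dominated by S2 (daily riders 43≥20, build time 3≤4, operating cost 37≤39).
S2: not dominated (best build time).
S3: dominated by S4 (daily riders 92≥46, build time 8≤8, operating cost 7≤47).
S4: not dominated.
S5: dominated by S4 (daily riders 92≥53, build time 8≤8, operating cost 7≤39).
S6: not dominated.
S7: dominated by S4 (daily riders 92≥66, build time 8≤10, operating cost 7≤40).
S8: dominated by S4 (daily riders 92≥46, build time 8≤10, operating cost 7≤33).
S9: not dominated (best daily riders).
Pareto-optimal: S2, S4, S6, S9 → 4.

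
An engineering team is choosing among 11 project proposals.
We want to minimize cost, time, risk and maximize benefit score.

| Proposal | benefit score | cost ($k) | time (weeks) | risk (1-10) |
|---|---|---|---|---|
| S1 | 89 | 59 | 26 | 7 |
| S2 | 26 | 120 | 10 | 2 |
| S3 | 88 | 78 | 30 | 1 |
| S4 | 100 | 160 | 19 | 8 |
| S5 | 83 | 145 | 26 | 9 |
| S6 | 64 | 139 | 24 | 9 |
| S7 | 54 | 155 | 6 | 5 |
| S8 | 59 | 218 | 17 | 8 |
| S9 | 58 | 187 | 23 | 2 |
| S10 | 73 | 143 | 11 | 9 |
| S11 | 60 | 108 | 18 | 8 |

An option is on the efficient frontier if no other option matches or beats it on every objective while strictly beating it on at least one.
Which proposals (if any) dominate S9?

none

S1: worse on time (26 vs 23).
S2: worse on benefit score (26 vs 58).
S3: worse on time (30 vs 23).
S4: worse on risk (8 vs 2).
S5: worse on time (26 vs 23).
S6: worse on time (24 vs 23).
S7: worse on benefit score (54 vs 58).
S8: worse on cost (218 vs 187).
S10: worse on risk (9 vs 2).
S11: worse on risk (8 vs 2).
No option dominates S9.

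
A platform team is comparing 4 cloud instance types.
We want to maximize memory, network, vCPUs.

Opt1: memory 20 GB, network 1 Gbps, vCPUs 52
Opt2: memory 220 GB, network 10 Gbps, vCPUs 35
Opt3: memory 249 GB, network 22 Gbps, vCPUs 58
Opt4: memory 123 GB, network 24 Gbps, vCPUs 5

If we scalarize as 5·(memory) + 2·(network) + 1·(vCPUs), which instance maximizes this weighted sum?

Opt1: 5·20 + 2·1 + 1·52 = 154
Opt2: 5·220 + 2·10 + 1·35 = 1155
Opt3: 5·249 + 2·22 + 1·58 = 1347
Opt4: 5·123 + 2·24 + 1·5 = 668
Highest: Opt3 at 1347.

Opt3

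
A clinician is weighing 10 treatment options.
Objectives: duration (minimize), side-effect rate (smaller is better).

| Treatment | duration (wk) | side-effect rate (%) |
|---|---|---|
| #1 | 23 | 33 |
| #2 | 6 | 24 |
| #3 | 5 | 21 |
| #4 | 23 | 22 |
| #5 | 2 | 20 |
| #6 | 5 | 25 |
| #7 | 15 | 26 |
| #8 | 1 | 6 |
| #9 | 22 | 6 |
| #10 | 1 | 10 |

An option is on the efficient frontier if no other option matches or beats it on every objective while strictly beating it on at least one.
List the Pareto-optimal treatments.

#1: dominated by #2 (duration 6≤23, side-effect rate 24≤33).
#2: dominated by #3 (duration 5≤6, side-effect rate 21≤24).
#3: dominated by #5 (duration 2≤5, side-effect rate 20≤21).
#4: dominated by #3 (duration 5≤23, side-effect rate 21≤22).
#5: dominated by #8 (duration 1≤2, side-effect rate 6≤20).
#6: dominated by #3 (duration 5≤5, side-effect rate 21≤25).
#7: dominated by #2 (duration 6≤15, side-effect rate 24≤26).
#8: not dominated.
#9: dominated by #8 (duration 1≤22, side-effect rate 6≤6).
#10: dominated by #8 (duration 1≤1, side-effect rate 6≤10).

#8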